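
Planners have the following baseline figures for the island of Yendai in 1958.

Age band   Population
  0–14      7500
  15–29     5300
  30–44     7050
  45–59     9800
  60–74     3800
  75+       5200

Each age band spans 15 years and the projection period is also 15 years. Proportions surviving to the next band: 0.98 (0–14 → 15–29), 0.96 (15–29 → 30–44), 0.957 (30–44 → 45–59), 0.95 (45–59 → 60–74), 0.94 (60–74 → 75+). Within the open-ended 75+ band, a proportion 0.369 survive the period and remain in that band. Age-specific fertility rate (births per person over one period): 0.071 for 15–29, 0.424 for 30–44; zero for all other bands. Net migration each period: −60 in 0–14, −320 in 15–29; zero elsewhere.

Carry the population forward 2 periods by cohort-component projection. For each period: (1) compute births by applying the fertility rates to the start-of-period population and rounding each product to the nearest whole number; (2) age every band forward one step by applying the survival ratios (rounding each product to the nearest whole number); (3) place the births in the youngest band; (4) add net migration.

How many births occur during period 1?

3365

Period 1.
Births: 5300 × 0.071 = 376, 7050 × 0.424 = 2989 — total 3365
15–29: 7500 × 0.98 = 7350
30–44: 5300 × 0.96 = 5088
45–59: 7050 × 0.957 = 6747
60–74: 9800 × 0.95 = 9310
75+: 3800 × 0.94 + 5200 × 0.369 = 3572 + 1919 = 5491
Net migration: 0–14 − 60 → 3305; 15–29 − 320 → 7030
→ [3305, 7030, 5088, 6747, 9310, 5491]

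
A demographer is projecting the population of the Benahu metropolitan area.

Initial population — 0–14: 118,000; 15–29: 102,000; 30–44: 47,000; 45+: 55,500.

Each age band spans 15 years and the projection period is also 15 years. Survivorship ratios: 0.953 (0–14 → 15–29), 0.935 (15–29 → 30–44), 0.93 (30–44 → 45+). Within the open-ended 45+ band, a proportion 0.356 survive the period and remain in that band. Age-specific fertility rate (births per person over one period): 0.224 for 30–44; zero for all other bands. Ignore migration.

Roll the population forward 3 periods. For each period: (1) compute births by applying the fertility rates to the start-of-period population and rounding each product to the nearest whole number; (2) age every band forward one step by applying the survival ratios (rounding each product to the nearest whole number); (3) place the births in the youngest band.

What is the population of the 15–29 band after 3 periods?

Call the groups 1 to 4, youngest first.
After projecting period 1:
Births: 47000 × 0.224 = 10528
Group 2: 118000 × 0.953 = 112454
Group 3: 102000 × 0.935 = 95370
Group 4: 47000 × 0.93 + 55500 × 0.356 = 43710 + 19758 = 63468
End of period: [10528, 112454, 95370, 63468]
After projecting period 2:
Births: 95370 × 0.224 = 21363
Group 2: 10528 × 0.953 = 10033
Group 3: 112454 × 0.935 = 105144
Group 4: 95370 × 0.93 + 63468 × 0.356 = 88694 + 22595 = 111289
End of period: [21363, 10033, 105144, 111289]
After projecting period 3:
Births: 105144 × 0.224 = 23552
Group 2: 21363 × 0.953 = 20359
Group 3: 10033 × 0.935 = 9381
Group 4: 105144 × 0.93 + 111289 × 0.356 = 97784 + 39619 = 137403
End of period: [23552, 20359, 9381, 137403]

20359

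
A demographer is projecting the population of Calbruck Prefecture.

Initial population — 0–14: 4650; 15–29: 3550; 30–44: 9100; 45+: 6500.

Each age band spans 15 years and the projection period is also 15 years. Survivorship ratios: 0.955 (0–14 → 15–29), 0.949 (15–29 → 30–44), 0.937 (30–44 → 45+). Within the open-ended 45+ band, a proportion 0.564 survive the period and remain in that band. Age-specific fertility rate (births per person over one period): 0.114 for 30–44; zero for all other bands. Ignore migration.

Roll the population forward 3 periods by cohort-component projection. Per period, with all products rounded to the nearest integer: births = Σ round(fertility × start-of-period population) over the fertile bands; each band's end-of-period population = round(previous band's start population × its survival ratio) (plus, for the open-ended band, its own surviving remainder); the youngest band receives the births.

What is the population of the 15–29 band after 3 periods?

367

(Groups numbered youngest = 1 to oldest = 4.)
After projecting period 1:
Births: 9100 * 0.114 = 1037
Group 2: 4650 * 0.955 = 4441
Group 3: 3550 * 0.949 = 3369
Group 4: 9100 * 0.937 + 6500 * 0.564 = 8527 + 3666 = 12193
Giving 1037 / 4441 / 3369 / 12193.
After projecting period 2:
Births: 3369 * 0.114 = 384
Group 2: 1037 * 0.955 = 990
Group 3: 4441 * 0.949 = 4215
Group 4: 3369 * 0.937 + 12193 * 0.564 = 3157 + 6877 = 10034
Giving 384 / 990 / 4215 / 10034.
After projecting period 3:
Births: 4215 * 0.114 = 481
Group 2: 384 * 0.955 = 367
Group 3: 990 * 0.949 = 940
Group 4: 4215 * 0.937 + 10034 * 0.564 = 3949 + 5659 = 9608
Giving 481 / 367 / 940 / 9608.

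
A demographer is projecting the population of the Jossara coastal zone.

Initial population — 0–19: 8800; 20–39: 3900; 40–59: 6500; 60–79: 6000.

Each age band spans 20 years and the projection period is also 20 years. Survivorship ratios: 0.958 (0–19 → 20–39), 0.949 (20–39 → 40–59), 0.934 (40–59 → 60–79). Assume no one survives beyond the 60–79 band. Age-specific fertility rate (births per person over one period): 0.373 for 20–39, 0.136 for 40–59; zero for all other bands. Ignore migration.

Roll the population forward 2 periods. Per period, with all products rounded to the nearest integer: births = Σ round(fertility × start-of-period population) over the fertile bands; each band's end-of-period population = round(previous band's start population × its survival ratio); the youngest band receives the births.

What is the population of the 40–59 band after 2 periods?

After projecting period 1:
Births: 3900 × 0.373 = 1455  |  6500 × 0.136 = 884 ⇒ total 2339
20–39: 8800 × 0.958 = 8430
40–59: 3900 × 0.949 = 3701
60–79: 6500 × 0.934 = 6071
End of period: [2339, 8430, 3701, 6071]
After projecting period 2:
Births: 8430 × 0.373 = 3144  |  3701 × 0.136 = 503 ⇒ total 3647
20–39: 2339 × 0.958 = 2241
40–59: 8430 × 0.949 = 8000
60–79: 3701 × 0.934 = 3457
End of period: [3647, 2241, 8000, 3457]

8000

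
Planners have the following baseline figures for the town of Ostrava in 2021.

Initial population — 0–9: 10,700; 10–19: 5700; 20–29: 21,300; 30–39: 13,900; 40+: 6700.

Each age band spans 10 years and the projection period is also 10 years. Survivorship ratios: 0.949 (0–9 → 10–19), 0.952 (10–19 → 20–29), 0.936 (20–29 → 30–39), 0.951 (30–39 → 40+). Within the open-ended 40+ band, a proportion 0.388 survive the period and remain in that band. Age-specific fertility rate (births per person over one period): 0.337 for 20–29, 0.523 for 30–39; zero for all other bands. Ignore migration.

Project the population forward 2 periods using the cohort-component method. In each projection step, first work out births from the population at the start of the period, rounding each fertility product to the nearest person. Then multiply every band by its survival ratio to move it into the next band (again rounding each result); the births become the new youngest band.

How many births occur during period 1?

14448

Let group 1 be 0–9 through group 5 = 40+.
— Period 1 —
Births: 21300 × 0.337 = 7178  |  13900 × 0.523 = 7270 ⇒ total 14448
Group 2: 10700 × 0.949 = 10154
Group 3: 5700 × 0.952 = 5426
Group 4: 21300 × 0.936 = 19937
Group 5: 13900 × 0.951 + 6700 × 0.388 = 13219 + 2600 = 15819
→ [14448, 10154, 5426, 19937, 15819]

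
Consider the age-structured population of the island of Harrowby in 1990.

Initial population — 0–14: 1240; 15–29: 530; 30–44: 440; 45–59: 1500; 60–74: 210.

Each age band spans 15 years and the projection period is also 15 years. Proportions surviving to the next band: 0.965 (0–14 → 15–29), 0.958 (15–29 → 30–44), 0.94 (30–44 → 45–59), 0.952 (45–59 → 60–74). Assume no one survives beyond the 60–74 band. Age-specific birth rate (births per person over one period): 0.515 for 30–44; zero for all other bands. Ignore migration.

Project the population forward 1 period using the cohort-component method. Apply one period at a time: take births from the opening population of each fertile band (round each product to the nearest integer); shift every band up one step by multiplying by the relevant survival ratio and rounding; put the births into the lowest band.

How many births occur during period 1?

Let band 1 be 0–14 through band 5 = 60–74.
Period 1:
Births: 440 × 0.515 = 227
Band 2: 1240 × 0.965 = 1197
Band 3: 530 × 0.958 = 508
Band 4: 440 × 0.94 = 414
Band 5: 1500 × 0.952 = 1428
Giving 227 / 1197 / 508 / 414 / 1428.

227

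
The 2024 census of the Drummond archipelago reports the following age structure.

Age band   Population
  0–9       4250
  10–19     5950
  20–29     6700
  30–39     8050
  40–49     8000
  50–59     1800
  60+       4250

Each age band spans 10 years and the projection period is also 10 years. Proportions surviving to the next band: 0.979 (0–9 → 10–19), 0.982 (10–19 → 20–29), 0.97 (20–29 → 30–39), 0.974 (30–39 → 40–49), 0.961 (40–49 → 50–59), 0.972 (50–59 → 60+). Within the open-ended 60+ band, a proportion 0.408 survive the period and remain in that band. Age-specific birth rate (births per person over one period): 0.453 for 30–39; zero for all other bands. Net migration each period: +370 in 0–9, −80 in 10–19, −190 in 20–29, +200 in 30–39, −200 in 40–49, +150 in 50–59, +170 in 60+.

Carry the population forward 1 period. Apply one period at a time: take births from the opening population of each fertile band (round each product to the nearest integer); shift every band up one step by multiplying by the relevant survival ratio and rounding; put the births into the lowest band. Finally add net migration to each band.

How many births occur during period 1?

3647

Let group 1 be 0–9 through group 7 = 60+.
Period 1.
Births: 8050 × 0.453 = 3647
Group 2: 4250 × 0.979 = 4161
Group 3: 5950 × 0.982 = 5843
Group 4: 6700 × 0.97 = 6499
Group 5: 8050 × 0.974 = 7841
Group 6: 8000 × 0.961 = 7688
Group 7: 1800 × 0.972 + 4250 × 0.408 = 1750 + 1734 = 3484
Net migration: Group 1 + 370 → 4017; Group 2 − 80 → 4081; Group 3 − 190 → 5653; Group 4 + 200 → 6699; Group 5 − 200 → 7641; Group 6 + 150 → 7838; Group 7 + 170 → 3654
Population now: 0–9=4017, 10–19=4081, 20–29=5653, 30–39=6699, 40–49=7641, 50–59=7838, 60+=3654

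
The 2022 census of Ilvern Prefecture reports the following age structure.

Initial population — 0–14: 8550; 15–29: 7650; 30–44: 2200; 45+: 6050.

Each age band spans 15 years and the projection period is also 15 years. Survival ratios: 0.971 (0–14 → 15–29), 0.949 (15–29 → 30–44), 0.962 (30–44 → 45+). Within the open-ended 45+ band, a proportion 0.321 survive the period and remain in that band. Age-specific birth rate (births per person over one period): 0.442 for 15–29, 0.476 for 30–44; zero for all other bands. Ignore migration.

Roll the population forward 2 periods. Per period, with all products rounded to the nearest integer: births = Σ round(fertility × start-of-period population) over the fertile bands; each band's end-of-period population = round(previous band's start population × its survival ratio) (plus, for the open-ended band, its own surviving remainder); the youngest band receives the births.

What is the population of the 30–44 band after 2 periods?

(Groups numbered youngest = 1 to oldest = 4.)
[period 1]
Births: 7650 × 0.442 = 3381 ; 2200 × 0.476 = 1047 → 4428
Group 2: 8550 × 0.971 = 8302
Group 3: 7650 × 0.949 = 7260
Group 4: 2200 × 0.962 + 6050 × 0.321 = 2116 + 1942 = 4058
End of period: [4428, 8302, 7260, 4058]
[period 2]
Births: 8302 × 0.442 = 3669 ; 7260 × 0.476 = 3456 → 7125
Group 2: 4428 × 0.971 = 4300
Group 3: 8302 × 0.949 = 7879
Group 4: 7260 × 0.962 + 4058 × 0.321 = 6984 + 1303 = 8287
End of period: [7125, 4300, 7879, 8287]

7879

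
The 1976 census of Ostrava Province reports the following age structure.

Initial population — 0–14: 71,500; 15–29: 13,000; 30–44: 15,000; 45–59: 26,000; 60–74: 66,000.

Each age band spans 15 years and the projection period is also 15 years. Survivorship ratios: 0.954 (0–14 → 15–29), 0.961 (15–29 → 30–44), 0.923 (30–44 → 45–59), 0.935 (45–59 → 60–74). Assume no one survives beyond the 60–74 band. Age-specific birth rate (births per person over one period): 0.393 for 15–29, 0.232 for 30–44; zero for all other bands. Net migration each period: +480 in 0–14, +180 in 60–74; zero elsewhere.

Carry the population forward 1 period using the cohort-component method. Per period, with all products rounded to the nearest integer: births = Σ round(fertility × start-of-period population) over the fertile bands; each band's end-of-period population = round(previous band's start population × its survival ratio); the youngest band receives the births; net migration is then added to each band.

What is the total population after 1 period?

128108

(Groups numbered youngest = 1 to oldest = 5.)
— Period 1 —
Births: 13000 * 0.393 = 5109 ; 15000 * 0.232 = 3480 ⇒ total 8589
Group 2: 71500 * 0.954 = 68211
Group 3: 13000 * 0.961 = 12493
Group 4: 15000 * 0.923 = 13845
Group 5: 26000 * 0.935 = 24310
Net migration: Group 1 + 480 → 9069; Group 5 + 180 → 24490
End of period: [9069, 68211, 12493, 13845, 24490]
Total after period 1: 9069 + 68211 + 12493 + 13845 + 24490 = 128108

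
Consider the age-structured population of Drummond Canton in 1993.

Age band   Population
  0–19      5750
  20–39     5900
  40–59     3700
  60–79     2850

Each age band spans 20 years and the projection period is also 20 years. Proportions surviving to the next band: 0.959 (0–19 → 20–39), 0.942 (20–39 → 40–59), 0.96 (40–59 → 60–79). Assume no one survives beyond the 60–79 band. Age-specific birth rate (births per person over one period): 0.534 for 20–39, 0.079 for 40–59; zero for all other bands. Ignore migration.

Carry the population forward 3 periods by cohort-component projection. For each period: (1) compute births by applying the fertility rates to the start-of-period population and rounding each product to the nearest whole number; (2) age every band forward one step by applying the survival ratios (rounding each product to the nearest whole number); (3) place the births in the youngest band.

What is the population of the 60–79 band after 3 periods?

(Groups numbered youngest = 1 to oldest = 4.)
After projecting period 1:
Births: 5900 × 0.534 = 3151, 3700 × 0.079 = 292 — total 3443
Group 2: 5750 × 0.959 = 5514
Group 3: 5900 × 0.942 = 5558
Group 4: 3700 × 0.96 = 3552
End of period: [3443, 5514, 5558, 3552]
After projecting period 2:
Births: 5514 × 0.534 = 2944, 5558 × 0.079 = 439 — total 3383
Group 2: 3443 × 0.959 = 3302
Group 3: 5514 × 0.942 = 5194
Group 4: 5558 × 0.96 = 5336
End of period: [3383, 3302, 5194, 5336]
After projecting period 3:
Births: 3302 × 0.534 = 1763, 5194 × 0.079 = 410 — total 2173
Group 2: 3383 × 0.959 = 3244
Group 3: 3302 × 0.942 = 3110
Group 4: 5194 × 0.96 = 4986
End of period: [2173, 3244, 3110, 4986]

4986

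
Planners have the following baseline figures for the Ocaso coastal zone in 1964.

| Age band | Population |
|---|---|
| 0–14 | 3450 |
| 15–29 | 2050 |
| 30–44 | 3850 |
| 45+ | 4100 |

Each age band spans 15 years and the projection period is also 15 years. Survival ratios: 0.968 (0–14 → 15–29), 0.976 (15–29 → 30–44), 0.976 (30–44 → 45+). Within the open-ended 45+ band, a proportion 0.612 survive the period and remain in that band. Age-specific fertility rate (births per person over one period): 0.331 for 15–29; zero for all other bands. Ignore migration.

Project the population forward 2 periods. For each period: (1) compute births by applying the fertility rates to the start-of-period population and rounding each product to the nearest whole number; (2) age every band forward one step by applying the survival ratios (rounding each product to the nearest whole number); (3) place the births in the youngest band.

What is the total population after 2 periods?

10811

Numbering the groups 1..4 from youngest to oldest:
Period 1:
Births: 2050 × 0.331 = 679
Group 2: 3450 × 0.968 = 3340
Group 3: 2050 × 0.976 = 2001
Group 4: 3850 × 0.976 + 4100 × 0.612 = 3758 + 2509 = 6267
End of period: [679, 3340, 2001, 6267]
Period 2:
Births: 3340 × 0.331 = 1106
Group 2: 679 × 0.968 = 657
Group 3: 3340 × 0.976 = 3260
Group 4: 2001 × 0.976 + 6267 × 0.612 = 1953 + 3835 = 5788
End of period: [1106, 657, 3260, 5788]
Total after period 2: 1106 + 657 + 3260 + 5788 = 10811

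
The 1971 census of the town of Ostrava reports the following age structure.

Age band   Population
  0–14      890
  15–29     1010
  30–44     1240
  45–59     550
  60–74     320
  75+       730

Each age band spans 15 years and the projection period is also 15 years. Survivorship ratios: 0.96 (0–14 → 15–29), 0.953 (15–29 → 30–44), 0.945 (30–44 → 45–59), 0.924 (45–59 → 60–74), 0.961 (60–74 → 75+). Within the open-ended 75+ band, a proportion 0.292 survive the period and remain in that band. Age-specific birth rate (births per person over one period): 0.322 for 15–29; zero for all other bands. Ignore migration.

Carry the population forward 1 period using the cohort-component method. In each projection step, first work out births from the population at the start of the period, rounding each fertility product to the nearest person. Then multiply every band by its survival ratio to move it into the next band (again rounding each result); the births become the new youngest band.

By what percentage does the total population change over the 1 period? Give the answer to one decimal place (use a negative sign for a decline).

-8.4

Let band 1 be 0–14 through band 6 = 75+.
Period 1.
Births: 1010 * 0.322 = 325
Band 2: 890 * 0.96 = 854
Band 3: 1010 * 0.953 = 963
Band 4: 1240 * 0.945 = 1172
Band 5: 550 * 0.924 = 508
Band 6: 320 * 0.961 + 730 * 0.292 = 308 + 213 = 521
→ [325, 854, 963, 1172, 508, 521]
Total: 4740 → 4343; change = -397; percentage change = -8.4%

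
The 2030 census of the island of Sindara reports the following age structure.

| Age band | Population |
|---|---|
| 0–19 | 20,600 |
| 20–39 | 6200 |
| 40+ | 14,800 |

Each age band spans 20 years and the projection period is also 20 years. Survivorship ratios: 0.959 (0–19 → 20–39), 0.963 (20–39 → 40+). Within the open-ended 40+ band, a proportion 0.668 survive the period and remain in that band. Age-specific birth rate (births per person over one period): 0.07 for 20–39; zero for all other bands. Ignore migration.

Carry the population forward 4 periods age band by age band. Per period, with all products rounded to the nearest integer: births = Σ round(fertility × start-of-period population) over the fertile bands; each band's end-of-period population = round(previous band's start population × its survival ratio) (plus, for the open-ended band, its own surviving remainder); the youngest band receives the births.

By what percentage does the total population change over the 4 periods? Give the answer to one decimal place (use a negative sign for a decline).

-64.2

After projecting period 1:
Births: 6200 × 0.07 = 434
20–39: 20600 × 0.959 = 19755
40+: 6200 × 0.963 + 14800 × 0.668 = 5971 + 9886 = 15857
Population now: 0–19=434, 20–39=19755, 40+=15857
After projecting period 2:
Births: 19755 × 0.07 = 1383
20–39: 434 × 0.959 = 416
40+: 19755 × 0.963 + 15857 × 0.668 = 19024 + 10592 = 29616
Population now: 0–19=1383, 20–39=416, 40+=29616
After projecting period 3:
Births: 416 × 0.07 = 29
20–39: 1383 × 0.959 = 1326
40+: 416 × 0.963 + 29616 × 0.668 = 401 + 19783 = 20184
Population now: 0–19=29, 20–39=1326, 40+=20184
After projecting period 4:
Births: 1326 × 0.07 = 93
20–39: 29 × 0.959 = 28
40+: 1326 × 0.963 + 20184 × 0.668 = 1277 + 13483 = 14760
Population now: 0–19=93, 20–39=28, 40+=14760
Total: 41600 → 14881; change = -26719; percentage change = -64.2%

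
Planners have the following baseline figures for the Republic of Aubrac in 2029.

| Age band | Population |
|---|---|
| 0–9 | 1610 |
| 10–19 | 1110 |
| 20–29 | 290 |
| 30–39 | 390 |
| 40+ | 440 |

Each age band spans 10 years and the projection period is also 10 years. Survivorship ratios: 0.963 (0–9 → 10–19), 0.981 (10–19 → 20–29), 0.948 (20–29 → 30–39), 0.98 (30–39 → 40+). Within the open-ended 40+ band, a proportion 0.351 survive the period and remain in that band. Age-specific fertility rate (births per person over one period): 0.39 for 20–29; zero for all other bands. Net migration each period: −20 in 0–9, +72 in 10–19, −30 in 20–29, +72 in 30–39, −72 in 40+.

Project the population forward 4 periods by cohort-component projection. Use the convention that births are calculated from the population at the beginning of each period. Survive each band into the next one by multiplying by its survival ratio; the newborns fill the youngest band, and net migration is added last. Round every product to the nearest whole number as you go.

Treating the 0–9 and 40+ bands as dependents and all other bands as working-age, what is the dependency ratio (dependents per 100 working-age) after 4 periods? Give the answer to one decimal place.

150.9

Period 1:
Births: 290 × 0.39 = 113
10–19: 1610 × 0.963 = 1550
20–29: 1110 × 0.981 = 1089
30–39: 290 × 0.948 = 275
40+: 390 × 0.98 + 440 × 0.351 = 382 + 154 = 536
Net migration: 0–9 − 20 → 93; 10–19 + 72 → 1622; 20–29 − 30 → 1059; 30–39 + 72 → 347; 40+ − 72 → 464
End of period: [93, 1622, 1059, 347, 464]
Period 2:
Births: 1059 × 0.39 = 413
10–19: 93 × 0.963 = 90
20–29: 1622 × 0.981 = 1591
30–39: 1059 × 0.948 = 1004
40+: 347 × 0.98 + 464 × 0.351 = 340 + 163 = 503
Net migration: 0–9 − 20 → 393; 10–19 + 72 → 162; 20–29 − 30 → 1561; 30–39 + 72 → 1076; 40+ − 72 → 431
End of period: [393, 162, 1561, 1076, 431]
Period 3:
Births: 1561 × 0.39 = 609
10–19: 393 × 0.963 = 378
20–29: 162 × 0.981 = 159
30–39: 1561 × 0.948 = 1480
40+: 1076 × 0.98 + 431 × 0.351 = 1054 + 151 = 1205
Net migration: 0–9 − 20 → 589; 10–19 + 72 → 450; 20–29 − 30 → 129; 30–39 + 72 → 1552; 40+ − 72 → 1133
End of period: [589, 450, 129, 1552, 1133]
Period 4:
Births: 129 × 0.39 = 50
10–19: 589 × 0.963 = 567
20–29: 450 × 0.981 = 441
30–39: 129 × 0.948 = 122
40+: 1552 × 0.98 + 1133 × 0.351 = 1521 + 398 = 1919
Net migration: 0–9 − 20 → 30; 10–19 + 72 → 639; 20–29 − 30 → 411; 30–39 + 72 → 194; 40+ − 72 → 1847
End of period: [30, 639, 411, 194, 1847]
Dependents (band 0–9 + band 40+) = 30 + 1847 = 1877; working-age = 1244; ratio = 1877/1244 × 100 = 150.9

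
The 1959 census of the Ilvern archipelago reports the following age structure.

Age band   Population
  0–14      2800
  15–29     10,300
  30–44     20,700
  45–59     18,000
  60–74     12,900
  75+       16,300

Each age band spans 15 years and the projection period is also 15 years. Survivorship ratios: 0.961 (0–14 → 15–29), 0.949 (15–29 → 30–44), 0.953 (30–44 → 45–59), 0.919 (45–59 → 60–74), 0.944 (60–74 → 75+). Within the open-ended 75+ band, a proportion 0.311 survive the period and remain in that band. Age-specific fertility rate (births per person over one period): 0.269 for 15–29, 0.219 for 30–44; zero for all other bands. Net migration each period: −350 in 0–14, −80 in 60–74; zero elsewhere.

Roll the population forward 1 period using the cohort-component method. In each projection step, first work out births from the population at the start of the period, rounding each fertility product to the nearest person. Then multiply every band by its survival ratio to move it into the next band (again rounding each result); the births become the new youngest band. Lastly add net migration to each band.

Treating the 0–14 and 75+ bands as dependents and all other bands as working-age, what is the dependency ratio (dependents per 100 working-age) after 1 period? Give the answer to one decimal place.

(Bands numbered youngest = 1 to oldest = 6.)
Period 1.
Births: 10300 × 0.269 = 2771, 20700 × 0.219 = 4533 → total 7304
Band 2: 2800 × 0.961 = 2691
Band 3: 10300 × 0.949 = 9775
Band 4: 20700 × 0.953 = 19727
Band 5: 18000 × 0.919 = 16542
Band 6: 12900 × 0.944 + 16300 × 0.311 = 12178 + 5069 = 17247
Net migration: Band 1 − 350 → 6954; Band 5 − 80 → 16462
→ [6954, 2691, 9775, 19727, 16462, 17247]
Dependents (band 0–14 + band 75+) = 6954 + 17247 = 24201; working-age = 48655; ratio = 24201/48655 × 100 = 49.7

49.7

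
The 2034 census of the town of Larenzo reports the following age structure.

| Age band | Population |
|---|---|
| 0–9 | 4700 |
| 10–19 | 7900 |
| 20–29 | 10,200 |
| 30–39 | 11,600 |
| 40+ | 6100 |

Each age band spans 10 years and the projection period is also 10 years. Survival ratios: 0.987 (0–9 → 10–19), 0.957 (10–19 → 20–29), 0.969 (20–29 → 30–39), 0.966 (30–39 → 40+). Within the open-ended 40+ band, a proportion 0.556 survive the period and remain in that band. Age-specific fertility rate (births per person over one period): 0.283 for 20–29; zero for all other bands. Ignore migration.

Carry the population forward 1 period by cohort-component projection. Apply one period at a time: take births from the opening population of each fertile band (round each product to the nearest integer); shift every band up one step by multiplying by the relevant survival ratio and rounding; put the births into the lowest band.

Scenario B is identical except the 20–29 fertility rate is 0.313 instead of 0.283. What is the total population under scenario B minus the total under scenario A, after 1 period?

Call the bands 1 to 5, youngest first.
— Period 1 —
Births: 10200 * 0.283 = 2887
Band 2: 4700 * 0.987 = 4639
Band 3: 7900 * 0.957 = 7560
Band 4: 10200 * 0.969 = 9884
Band 5: 11600 * 0.966 + 6100 * 0.556 = 11206 + 3392 = 14598
→ [2887, 4639, 7560, 9884, 14598]
Scenario A total after 1 period: 39568
Scenario B projection —
— Period 1 —
Births: 10200 * 0.313 = 3193
Band 2: 4700 * 0.987 = 4639
Band 3: 7900 * 0.957 = 7560
Band 4: 10200 * 0.969 = 9884
Band 5: 11600 * 0.966 + 6100 * 0.556 = 11206 + 3392 = 14598
→ [3193, 4639, 7560, 9884, 14598]
Scenario B total after 1 period: 39874
Difference B − A = 39874 − 39568 = 306

306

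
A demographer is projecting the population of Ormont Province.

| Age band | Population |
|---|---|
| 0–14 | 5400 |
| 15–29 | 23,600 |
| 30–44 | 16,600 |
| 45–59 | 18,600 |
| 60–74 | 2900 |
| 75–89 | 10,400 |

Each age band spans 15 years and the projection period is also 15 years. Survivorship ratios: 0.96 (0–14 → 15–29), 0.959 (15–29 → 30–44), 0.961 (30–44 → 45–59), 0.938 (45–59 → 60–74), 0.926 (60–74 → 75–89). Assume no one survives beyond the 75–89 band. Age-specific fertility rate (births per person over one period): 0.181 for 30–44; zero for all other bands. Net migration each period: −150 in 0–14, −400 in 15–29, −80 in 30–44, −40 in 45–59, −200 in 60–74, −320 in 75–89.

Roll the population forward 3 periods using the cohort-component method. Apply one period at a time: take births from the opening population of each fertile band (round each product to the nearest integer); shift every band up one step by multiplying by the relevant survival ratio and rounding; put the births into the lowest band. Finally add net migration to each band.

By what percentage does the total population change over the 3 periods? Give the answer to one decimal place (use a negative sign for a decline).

Period 1:
Births: 16600 * 0.181 = 3005
15–29: 5400 * 0.96 = 5184
30–44: 23600 * 0.959 = 22632
45–59: 16600 * 0.961 = 15953
60–74: 18600 * 0.938 = 17447
75–89: 2900 * 0.926 = 2685
Net migration: 0–14 − 150 → 2855; 15–29 − 400 → 4784; 30–44 − 80 → 22552; 45–59 − 40 → 15913; 60–74 − 200 → 17247; 75–89 − 320 → 2365
End of period: [2855, 4784, 22552, 15913, 17247, 2365]
Period 2:
Births: 22552 * 0.181 = 4082
15–29: 2855 * 0.96 = 2741
30–44: 4784 * 0.959 = 4588
45–59: 22552 * 0.961 = 21672
60–74: 15913 * 0.938 = 14926
75–89: 17247 * 0.926 = 15971
Net migration: 0–14 − 150 → 3932; 15–29 − 400 → 2341; 30–44 − 80 → 4508; 45–59 − 40 → 21632; 60–74 − 200 → 14726; 75–89 − 320 → 15651
End of period: [3932, 2341, 4508, 21632, 14726, 15651]
Period 3:
Births: 4508 * 0.181 = 816
15–29: 3932 * 0.96 = 3775
30–44: 2341 * 0.959 = 2245
45–59: 4508 * 0.961 = 4332
60–74: 21632 * 0.938 = 20291
75–89: 14726 * 0.926 = 13636
Net migration: 0–14 − 150 → 666; 15–29 − 400 → 3375; 30–44 − 80 → 2165; 45–59 − 40 → 4292; 60–74 − 200 → 20091; 75–89 − 320 → 13316
End of period: [666, 3375, 2165, 4292, 20091, 13316]
Total: 77500 → 43905; change = -33595; percentage change = -43.3%

-43.3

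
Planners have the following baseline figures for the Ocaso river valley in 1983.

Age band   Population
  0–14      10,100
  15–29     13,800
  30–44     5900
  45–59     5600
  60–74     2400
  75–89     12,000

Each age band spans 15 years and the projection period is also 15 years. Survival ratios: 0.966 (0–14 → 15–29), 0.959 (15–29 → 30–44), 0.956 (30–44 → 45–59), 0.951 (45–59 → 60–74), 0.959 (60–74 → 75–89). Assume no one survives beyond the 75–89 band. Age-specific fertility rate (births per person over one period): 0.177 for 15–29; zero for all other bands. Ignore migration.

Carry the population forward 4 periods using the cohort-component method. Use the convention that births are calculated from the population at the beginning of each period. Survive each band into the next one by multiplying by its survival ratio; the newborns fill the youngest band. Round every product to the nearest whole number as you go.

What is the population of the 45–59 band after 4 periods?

Period 1.
Births: 13800 × 0.177 = 2443
15–29: 10100 × 0.966 = 9757
30–44: 13800 × 0.959 = 13234
45–59: 5900 × 0.956 = 5640
60–74: 5600 × 0.951 = 5326
75–89: 2400 × 0.959 = 2302
Giving 2443 / 9757 / 13234 / 5640 / 5326 / 2302.
Period 2.
Births: 9757 × 0.177 = 1727
15–29: 2443 × 0.966 = 2360
30–44: 9757 × 0.959 = 9357
45–59: 13234 × 0.956 = 12652
60–74: 5640 × 0.951 = 5364
75–89: 5326 × 0.959 = 5108
Giving 1727 / 2360 / 9357 / 12652 / 5364 / 5108.
Period 3.
Births: 2360 × 0.177 = 418
15–29: 1727 × 0.966 = 1668
30–44: 2360 × 0.959 = 2263
45–59: 9357 × 0.956 = 8945
60–74: 12652 × 0.951 = 12032
75–89: 5364 × 0.959 = 5144
Giving 418 / 1668 / 2263 / 8945 / 12032 / 5144.
Period 4.
Births: 1668 × 0.177 = 295
15–29: 418 × 0.966 = 404
30–44: 1668 × 0.959 = 1600
45–59: 2263 × 0.956 = 2163
60–74: 8945 × 0.951 = 8507
75–89: 12032 × 0.959 = 11539
Giving 295 / 404 / 1600 / 2163 / 8507 / 11539.

2163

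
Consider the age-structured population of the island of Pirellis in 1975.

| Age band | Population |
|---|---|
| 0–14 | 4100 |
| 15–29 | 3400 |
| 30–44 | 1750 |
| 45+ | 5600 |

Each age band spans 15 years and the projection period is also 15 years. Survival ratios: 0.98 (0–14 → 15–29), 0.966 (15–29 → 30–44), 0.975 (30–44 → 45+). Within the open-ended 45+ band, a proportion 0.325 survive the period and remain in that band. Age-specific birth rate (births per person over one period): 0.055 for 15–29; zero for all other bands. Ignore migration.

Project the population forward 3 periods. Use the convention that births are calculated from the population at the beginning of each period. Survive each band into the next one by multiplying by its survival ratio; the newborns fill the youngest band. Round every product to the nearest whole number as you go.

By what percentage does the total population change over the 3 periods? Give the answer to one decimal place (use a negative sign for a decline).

-62.3

[period 1]
Births: 3400 * 0.055 = 187
15–29: 4100 * 0.98 = 4018
30–44: 3400 * 0.966 = 3284
45+: 1750 * 0.975 + 5600 * 0.325 = 1706 + 1820 = 3526
Giving 187 / 4018 / 3284 / 3526.
[period 2]
Births: 4018 * 0.055 = 221
15–29: 187 * 0.98 = 183
30–44: 4018 * 0.966 = 3881
45+: 3284 * 0.975 + 3526 * 0.325 = 3202 + 1146 = 4348
Giving 221 / 183 / 3881 / 4348.
[period 3]
Births: 183 * 0.055 = 10
15–29: 221 * 0.98 = 217
30–44: 183 * 0.966 = 177
45+: 3881 * 0.975 + 4348 * 0.325 = 3784 + 1413 = 5197
Giving 10 / 217 / 177 / 5197.
Total: 14850 → 5601; change = -9249; percentage change = -62.3%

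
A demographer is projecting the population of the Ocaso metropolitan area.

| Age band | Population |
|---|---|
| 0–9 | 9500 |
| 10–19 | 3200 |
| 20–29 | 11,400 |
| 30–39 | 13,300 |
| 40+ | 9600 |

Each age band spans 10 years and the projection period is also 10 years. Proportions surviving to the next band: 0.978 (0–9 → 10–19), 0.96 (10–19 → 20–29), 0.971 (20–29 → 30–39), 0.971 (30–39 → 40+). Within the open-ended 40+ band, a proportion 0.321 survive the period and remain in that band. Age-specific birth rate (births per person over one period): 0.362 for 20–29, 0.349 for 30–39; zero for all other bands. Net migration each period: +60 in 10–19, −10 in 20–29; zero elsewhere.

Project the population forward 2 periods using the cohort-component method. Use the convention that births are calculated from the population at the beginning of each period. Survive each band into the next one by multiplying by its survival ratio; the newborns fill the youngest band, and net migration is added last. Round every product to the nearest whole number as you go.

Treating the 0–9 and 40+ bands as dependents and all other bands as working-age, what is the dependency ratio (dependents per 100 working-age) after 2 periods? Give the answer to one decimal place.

101.4

After projecting period 1:
Births: 11400 * 0.362 = 4127 ; 13300 * 0.349 = 4642 → total 8769
10–19: 9500 * 0.978 = 9291
20–29: 3200 * 0.96 = 3072
30–39: 11400 * 0.971 = 11069
40+: 13300 * 0.971 + 9600 * 0.321 = 12914 + 3082 = 15996
Net migration: 10–19 + 60 → 9351; 20–29 − 10 → 3062
Giving 8769 / 9351 / 3062 / 11069 / 15996.
After projecting period 2:
Births: 3062 * 0.362 = 1108 ; 11069 * 0.349 = 3863 → total 4971
10–19: 8769 * 0.978 = 8576
20–29: 9351 * 0.96 = 8977
30–39: 3062 * 0.971 = 2973
40+: 11069 * 0.971 + 15996 * 0.321 = 10748 + 5135 = 15883
Net migration: 10–19 + 60 → 8636; 20–29 − 10 → 8967
Giving 4971 / 8636 / 8967 / 2973 / 15883.
Dependents (band 0–9 + band 40+) = 4971 + 15883 = 20854; working-age = 20576; ratio = 20854/20576 × 100 = 101.4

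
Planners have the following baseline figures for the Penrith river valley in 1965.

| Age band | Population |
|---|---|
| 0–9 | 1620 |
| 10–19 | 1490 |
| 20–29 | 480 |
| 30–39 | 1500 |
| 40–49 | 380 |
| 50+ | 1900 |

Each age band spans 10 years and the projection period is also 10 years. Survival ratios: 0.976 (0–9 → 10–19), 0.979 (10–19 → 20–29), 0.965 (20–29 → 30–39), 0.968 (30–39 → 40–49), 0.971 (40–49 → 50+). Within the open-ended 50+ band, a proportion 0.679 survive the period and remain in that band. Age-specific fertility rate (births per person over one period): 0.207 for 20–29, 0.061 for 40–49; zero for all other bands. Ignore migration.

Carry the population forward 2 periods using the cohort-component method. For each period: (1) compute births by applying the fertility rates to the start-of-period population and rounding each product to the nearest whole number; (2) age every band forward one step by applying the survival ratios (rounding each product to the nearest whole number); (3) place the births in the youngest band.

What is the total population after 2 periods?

6450

(Bands numbered youngest = 1 to oldest = 6.)
— Period 1 —
Births: 480 × 0.207 = 99 ; 380 × 0.061 = 23 → total 122
Band 2: 1620 × 0.976 = 1581
Band 3: 1490 × 0.979 = 1459
Band 4: 480 × 0.965 = 463
Band 5: 1500 × 0.968 = 1452
Band 6: 380 × 0.971 + 1900 × 0.679 = 369 + 1290 = 1659
Giving 122 / 1581 / 1459 / 463 / 1452 / 1659.
— Period 2 —
Births: 1459 × 0.207 = 302 ; 1452 × 0.061 = 89 → total 391
Band 2: 122 × 0.976 = 119
Band 3: 1581 × 0.979 = 1548
Band 4: 1459 × 0.965 = 1408
Band 5: 463 × 0.968 = 448
Band 6: 1452 × 0.971 + 1659 × 0.679 = 1410 + 1126 = 2536
Giving 391 / 119 / 1548 / 1408 / 448 / 2536.
Total after period 2: 391 + 119 + 1548 + 1408 + 448 + 2536 = 6450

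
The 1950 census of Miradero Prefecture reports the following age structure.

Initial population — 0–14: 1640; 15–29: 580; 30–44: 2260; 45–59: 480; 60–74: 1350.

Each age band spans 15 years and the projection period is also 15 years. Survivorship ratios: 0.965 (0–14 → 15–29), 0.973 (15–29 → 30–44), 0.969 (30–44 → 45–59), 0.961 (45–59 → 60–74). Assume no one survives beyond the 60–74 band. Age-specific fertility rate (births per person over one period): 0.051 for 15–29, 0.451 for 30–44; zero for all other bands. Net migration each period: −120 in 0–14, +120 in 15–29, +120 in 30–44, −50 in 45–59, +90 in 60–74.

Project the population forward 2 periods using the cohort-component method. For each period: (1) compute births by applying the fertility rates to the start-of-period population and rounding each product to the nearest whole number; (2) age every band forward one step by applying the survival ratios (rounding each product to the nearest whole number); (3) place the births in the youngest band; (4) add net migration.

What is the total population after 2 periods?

5828

Numbering the groups 1..5 from youngest to oldest:
— Period 1 —
Births: 580 × 0.051 = 30, 2260 × 0.451 = 1019 — total 1049
Group 2: 1640 × 0.965 = 1583
Group 3: 580 × 0.973 = 564
Group 4: 2260 × 0.969 = 2190
Group 5: 480 × 0.961 = 461
Net migration: Group 1 − 120 → 929; Group 2 + 120 → 1703; Group 3 + 120 → 684; Group 4 − 50 → 2140; Group 5 + 90 → 551
Giving 929 / 1703 / 684 / 2140 / 551.
— Period 2 —
Births: 1703 × 0.051 = 87, 684 × 0.451 = 308 — total 395
Group 2: 929 × 0.965 = 896
Group 3: 1703 × 0.973 = 1657
Group 4: 684 × 0.969 = 663
Group 5: 2140 × 0.961 = 2057
Net migration: Group 1 − 120 → 275; Group 2 + 120 → 1016; Group 3 + 120 → 1777; Group 4 − 50 → 613; Group 5 + 90 → 2147
Giving 275 / 1016 / 1777 / 613 / 2147.
Total after period 2: 275 + 1016 + 1777 + 613 + 2147 = 5828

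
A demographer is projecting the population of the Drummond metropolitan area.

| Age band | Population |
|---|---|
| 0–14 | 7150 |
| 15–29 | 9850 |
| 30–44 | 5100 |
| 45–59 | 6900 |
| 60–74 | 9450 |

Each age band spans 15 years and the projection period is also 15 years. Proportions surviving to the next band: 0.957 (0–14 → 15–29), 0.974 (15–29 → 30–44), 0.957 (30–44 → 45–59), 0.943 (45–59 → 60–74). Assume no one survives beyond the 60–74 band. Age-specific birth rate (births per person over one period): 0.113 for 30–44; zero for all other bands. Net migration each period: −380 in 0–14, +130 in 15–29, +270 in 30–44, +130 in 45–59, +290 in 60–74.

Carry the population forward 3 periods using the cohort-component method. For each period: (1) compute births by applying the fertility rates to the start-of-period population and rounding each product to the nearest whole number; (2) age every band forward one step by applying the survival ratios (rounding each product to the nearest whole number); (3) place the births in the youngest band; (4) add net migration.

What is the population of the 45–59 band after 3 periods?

[period 1]
Births: 5100 * 0.113 = 576
15–29: 7150 * 0.957 = 6843
30–44: 9850 * 0.974 = 9594
45–59: 5100 * 0.957 = 4881
60–74: 6900 * 0.943 = 6507
Net migration: 0–14 − 380 → 196; 15–29 + 130 → 6973; 30–44 + 270 → 9864; 45–59 + 130 → 5011; 60–74 + 290 → 6797
Giving 196 / 6973 / 9864 / 5011 / 6797.
[period 2]
Births: 9864 * 0.113 = 1115
15–29: 196 * 0.957 = 188
30–44: 6973 * 0.974 = 6792
45–59: 9864 * 0.957 = 9440
60–74: 5011 * 0.943 = 4725
Net migration: 0–14 − 380 → 735; 15–29 + 130 → 318; 30–44 + 270 → 7062; 45–59 + 130 → 9570; 60–74 + 290 → 5015
Giving 735 / 318 / 7062 / 9570 / 5015.
[period 3]
Births: 7062 * 0.113 = 798
15–29: 735 * 0.957 = 703
30–44: 318 * 0.974 = 310
45–59: 7062 * 0.957 = 6758
60–74: 9570 * 0.943 = 9025
Net migration: 0–14 − 380 → 418; 15–29 + 130 → 833; 30–44 + 270 → 580; 45–59 + 130 → 6888; 60–74 + 290 → 9315
Giving 418 / 833 / 580 / 6888 / 9315.

6888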